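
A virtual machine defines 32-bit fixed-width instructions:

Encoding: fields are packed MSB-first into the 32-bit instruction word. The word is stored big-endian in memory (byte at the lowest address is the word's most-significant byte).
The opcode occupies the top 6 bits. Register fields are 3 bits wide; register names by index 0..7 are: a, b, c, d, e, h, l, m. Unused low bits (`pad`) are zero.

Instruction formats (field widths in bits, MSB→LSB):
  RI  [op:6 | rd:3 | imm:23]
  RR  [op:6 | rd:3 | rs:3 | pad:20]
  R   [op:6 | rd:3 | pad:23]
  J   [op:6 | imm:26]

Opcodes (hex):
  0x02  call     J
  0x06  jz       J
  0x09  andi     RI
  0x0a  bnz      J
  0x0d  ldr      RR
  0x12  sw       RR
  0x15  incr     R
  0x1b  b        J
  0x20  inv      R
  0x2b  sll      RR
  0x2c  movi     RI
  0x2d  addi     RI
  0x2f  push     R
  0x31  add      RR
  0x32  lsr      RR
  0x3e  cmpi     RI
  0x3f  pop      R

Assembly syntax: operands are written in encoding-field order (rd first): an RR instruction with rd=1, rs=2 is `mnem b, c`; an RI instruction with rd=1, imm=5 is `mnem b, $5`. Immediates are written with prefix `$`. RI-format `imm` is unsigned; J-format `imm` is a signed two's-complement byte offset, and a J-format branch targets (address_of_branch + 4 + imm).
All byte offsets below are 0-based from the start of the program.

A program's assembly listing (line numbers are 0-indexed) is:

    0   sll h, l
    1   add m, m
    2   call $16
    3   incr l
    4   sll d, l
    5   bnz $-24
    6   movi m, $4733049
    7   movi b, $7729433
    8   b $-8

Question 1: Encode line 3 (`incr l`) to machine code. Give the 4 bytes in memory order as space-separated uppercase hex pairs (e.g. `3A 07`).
57 00 00 00

3. incr fields op=0x15:6|rd=6:3|pad=0:23 → word 57000000h → 57 00 00 00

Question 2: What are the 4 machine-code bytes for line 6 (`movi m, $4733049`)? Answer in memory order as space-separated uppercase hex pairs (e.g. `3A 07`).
B3 C8 38 79

line 6 (movi): pack op=0x2c:6|rd=7:3|imm=4733049:23 = 0xb3c83879; big→ b3 c8 38 79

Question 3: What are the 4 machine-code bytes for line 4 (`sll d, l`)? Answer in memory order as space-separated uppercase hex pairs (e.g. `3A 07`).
4. sll fields op=0x2b:6|rd=3:3|rs=6:3|pad=0:20 → word ade00000h → ad e0 00 00

AD E0 00 00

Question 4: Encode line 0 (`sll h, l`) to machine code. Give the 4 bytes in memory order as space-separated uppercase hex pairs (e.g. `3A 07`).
0. sll fields op=0x2b:6|rd=5:3|rs=6:3|pad=0:20 → word aee00000h → ae e0 00 00

AE E0 00 00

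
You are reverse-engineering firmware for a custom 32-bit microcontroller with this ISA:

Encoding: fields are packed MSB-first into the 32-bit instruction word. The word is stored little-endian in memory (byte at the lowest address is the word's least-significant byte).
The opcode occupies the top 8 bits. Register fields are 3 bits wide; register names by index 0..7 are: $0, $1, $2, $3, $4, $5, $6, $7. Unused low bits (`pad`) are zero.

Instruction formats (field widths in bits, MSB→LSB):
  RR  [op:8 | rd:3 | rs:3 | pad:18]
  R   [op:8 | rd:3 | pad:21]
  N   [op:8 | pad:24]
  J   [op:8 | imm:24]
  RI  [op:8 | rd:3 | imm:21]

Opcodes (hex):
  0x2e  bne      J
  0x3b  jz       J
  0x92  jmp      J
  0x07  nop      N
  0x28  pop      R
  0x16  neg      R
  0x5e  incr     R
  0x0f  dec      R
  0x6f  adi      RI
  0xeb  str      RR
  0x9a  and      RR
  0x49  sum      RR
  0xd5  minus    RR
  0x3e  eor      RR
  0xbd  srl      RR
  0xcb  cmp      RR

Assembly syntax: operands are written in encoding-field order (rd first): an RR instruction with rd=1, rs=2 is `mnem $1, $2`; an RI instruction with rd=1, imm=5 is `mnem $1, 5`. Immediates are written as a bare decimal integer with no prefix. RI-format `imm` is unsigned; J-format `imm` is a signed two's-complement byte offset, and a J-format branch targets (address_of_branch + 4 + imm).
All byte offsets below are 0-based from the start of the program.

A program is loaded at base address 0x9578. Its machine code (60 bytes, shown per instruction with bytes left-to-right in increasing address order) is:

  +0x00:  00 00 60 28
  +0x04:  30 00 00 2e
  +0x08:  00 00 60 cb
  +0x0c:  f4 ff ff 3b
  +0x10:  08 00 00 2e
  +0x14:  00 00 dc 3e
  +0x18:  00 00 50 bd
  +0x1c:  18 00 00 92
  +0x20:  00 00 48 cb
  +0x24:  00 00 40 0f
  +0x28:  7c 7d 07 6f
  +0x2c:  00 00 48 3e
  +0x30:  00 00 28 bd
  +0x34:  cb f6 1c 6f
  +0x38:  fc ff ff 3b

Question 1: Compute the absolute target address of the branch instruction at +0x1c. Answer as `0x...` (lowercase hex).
0x95b0

@+1c  little-endian(18 00 00 92) = 0x92000018
  opcode bits[31:24]=0x92: jmp/J
  imm: (w>>0)&0xffffff=0x18 → 24
  target = base 0x9578 + off 0x1c + 4 + imm 24 = 0x95b0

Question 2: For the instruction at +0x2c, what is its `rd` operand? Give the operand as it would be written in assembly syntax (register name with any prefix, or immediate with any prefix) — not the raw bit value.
[2c] 00 00 48 3e → 0x3e480000
  op=0x3e480000>>24=0x3e ⇒ eor (RR)
  rd: (w>>21)&0x7=0x2 → $2
  rs: (w>>18)&0x7=0x2 → $2

$2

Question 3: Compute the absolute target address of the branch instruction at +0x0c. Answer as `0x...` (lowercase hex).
off 0x0c: read f4 ff ff 3b as little → 0x3bfffff4
  top 8b → 0x3b → jz [J]
  imm@[23:0]=0xfffff4 (s24→-12) ⇒ -12
  target = base 0x9578 + off 0x0c + 4 + imm -12 = 0x957c

0x957c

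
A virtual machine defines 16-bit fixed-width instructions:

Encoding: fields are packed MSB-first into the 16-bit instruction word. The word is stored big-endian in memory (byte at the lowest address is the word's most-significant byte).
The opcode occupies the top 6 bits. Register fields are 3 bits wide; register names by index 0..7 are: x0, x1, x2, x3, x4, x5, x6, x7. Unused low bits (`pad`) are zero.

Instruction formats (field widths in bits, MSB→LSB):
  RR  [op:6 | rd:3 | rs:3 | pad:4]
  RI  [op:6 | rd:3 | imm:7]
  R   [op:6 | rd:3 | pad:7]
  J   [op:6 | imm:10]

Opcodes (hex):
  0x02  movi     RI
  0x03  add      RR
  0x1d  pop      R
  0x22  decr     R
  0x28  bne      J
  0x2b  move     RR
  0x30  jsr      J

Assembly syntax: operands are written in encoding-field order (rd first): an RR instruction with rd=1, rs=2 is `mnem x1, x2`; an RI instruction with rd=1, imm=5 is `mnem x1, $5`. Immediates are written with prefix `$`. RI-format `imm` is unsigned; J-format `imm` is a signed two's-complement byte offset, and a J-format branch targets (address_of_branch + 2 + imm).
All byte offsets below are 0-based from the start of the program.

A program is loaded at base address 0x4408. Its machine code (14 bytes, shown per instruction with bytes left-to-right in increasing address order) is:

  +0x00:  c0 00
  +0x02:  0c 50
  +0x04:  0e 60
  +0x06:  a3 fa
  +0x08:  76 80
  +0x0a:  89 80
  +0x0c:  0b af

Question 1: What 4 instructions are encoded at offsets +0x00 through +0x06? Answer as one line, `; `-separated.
[00] c0 00 → 0xc000
  opcode bits[15:10]=0x30: jsr/J
  imm@[9:0]=0x0 ⇒ $0
[02] 0c 50 → 0x0c50
  opcode bits[15:10]=0x3: add/RR
  rd@[9:7]=0x0 ⇒ x0
  rs@[6:4]=0x5 ⇒ x5
[04] 0e 60 → 0x0e60
  opcode bits[15:10]=0x3: add/RR
  rd@[9:7]=0x4 ⇒ x4
  rs@[6:4]=0x6 ⇒ x6
[06] a3 fa → 0xa3fa
  opcode bits[15:10]=0x28: bne/J
  imm@[9:0]=0x3fa (s10→-6) ⇒ $-6

jsr $0; add x0, x5; add x4, x6; bne $-6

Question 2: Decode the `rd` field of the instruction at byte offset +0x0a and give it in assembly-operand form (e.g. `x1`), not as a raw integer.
x3

off 0x0a: read 89 80 as big → 0x8980
  op=0x8980>>10=0x22 ⇒ decr (R)
  [9:7] rd=3 = x3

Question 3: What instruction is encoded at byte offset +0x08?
+0x08: 76 80 ⇒ word 0x7680 (big)
  op=0x7680>>10=0x1d ⇒ pop (R)
  rd: (w>>7)&0x7=0x5 → x5

pop x5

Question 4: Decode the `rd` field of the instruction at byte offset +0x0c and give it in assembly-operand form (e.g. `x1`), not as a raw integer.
x7

[0c] 0b af → 0x0baf
  top 6b → 0x2 → movi [RI]
  rd@[9:7]=0x7 ⇒ x7
  imm@[6:0]=0x2f ⇒ $47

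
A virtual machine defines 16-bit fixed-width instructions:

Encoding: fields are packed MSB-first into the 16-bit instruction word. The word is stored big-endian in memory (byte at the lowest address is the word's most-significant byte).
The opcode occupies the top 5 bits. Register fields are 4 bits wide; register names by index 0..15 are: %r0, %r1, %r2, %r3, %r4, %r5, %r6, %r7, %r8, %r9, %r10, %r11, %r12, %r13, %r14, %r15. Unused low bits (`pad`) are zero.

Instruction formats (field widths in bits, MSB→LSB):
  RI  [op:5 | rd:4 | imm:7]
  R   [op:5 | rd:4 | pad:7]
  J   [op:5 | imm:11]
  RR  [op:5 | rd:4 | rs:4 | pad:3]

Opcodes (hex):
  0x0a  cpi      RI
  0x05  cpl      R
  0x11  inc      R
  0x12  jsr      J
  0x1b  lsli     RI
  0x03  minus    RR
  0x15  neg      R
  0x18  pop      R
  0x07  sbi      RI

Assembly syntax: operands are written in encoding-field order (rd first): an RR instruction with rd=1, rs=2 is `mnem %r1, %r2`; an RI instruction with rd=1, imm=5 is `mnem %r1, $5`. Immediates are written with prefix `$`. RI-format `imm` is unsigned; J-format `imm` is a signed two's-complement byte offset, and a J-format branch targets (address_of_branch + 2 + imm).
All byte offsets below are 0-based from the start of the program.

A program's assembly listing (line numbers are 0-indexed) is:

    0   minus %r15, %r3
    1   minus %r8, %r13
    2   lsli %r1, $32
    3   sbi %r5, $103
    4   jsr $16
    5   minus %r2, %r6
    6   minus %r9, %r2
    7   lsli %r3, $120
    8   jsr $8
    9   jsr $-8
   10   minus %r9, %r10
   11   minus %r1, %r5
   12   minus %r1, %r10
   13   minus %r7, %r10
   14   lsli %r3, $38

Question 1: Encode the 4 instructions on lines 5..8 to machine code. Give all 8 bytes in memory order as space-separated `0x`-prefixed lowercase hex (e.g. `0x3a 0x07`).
5. minus fields op=0x3:5|rd=2:4|rs=6:4|pad=0:3 → word 1930h → 19 30
6. minus fields op=0x3:5|rd=9:4|rs=2:4|pad=0:3 → word 1c90h → 1c 90
7. lsli fields op=0x1b:5|rd=3:4|imm=120:7 → word d9f8h → d9 f8
8. jsr fields op=0x12:5|imm=8:11 → word 9008h → 90 08

0x19 0x30 0x1c 0x90 0xd9 0xf8 0x90 0x08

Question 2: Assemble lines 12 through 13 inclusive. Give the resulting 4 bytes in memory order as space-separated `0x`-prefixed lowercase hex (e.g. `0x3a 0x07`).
0x18 0xd0 0x1b 0xd0

12. minus fields op=0x3:5|rd=1:4|rs=10:4|pad=0:3 → word 18d0h → 18 d0
13. minus fields op=0x3:5|rd=7:4|rs=10:4|pad=0:3 → word 1bd0h → 1b d0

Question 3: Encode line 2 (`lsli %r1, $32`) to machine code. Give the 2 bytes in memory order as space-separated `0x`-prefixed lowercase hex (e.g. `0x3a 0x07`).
L2: lsli op=0x1b:5|rd=1:4|imm=32:7 ⇒ 0xd8a0 ⇒ big d8 a0

0xd8 0xa0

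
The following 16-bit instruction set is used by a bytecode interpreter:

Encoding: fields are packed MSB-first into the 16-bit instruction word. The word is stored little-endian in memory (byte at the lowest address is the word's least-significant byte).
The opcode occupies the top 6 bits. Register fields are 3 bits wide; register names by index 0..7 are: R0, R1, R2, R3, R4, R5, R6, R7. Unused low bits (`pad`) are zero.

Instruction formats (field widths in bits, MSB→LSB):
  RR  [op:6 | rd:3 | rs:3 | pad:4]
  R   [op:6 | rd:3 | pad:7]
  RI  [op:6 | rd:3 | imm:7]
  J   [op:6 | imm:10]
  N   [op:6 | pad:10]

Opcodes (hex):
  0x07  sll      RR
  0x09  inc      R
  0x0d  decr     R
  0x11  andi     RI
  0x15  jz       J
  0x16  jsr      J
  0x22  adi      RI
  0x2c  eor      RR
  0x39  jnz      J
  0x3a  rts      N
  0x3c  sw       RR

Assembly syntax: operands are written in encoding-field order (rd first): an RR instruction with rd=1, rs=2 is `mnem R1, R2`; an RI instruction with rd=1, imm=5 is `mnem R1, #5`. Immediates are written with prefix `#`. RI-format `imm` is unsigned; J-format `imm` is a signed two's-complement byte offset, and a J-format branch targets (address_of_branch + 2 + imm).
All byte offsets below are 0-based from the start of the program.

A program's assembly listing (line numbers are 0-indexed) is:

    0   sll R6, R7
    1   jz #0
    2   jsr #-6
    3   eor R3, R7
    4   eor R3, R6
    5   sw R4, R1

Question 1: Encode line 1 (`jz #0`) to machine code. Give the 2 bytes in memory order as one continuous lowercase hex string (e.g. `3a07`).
L1: jz op=0x15:6|imm=0:10 ⇒ 0x5400 ⇒ little 00 54

0054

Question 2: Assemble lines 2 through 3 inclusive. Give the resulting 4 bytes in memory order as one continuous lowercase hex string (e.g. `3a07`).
fa5bf0b1

line 2 (jsr): pack op=0x16:6|imm=-6:10 = 0x5bfa; little→ fa 5b
line 3 (eor): pack op=0x2c:6|rd=3:3|rs=7:3|pad=0:4 = 0xb1f0; little→ f0 b1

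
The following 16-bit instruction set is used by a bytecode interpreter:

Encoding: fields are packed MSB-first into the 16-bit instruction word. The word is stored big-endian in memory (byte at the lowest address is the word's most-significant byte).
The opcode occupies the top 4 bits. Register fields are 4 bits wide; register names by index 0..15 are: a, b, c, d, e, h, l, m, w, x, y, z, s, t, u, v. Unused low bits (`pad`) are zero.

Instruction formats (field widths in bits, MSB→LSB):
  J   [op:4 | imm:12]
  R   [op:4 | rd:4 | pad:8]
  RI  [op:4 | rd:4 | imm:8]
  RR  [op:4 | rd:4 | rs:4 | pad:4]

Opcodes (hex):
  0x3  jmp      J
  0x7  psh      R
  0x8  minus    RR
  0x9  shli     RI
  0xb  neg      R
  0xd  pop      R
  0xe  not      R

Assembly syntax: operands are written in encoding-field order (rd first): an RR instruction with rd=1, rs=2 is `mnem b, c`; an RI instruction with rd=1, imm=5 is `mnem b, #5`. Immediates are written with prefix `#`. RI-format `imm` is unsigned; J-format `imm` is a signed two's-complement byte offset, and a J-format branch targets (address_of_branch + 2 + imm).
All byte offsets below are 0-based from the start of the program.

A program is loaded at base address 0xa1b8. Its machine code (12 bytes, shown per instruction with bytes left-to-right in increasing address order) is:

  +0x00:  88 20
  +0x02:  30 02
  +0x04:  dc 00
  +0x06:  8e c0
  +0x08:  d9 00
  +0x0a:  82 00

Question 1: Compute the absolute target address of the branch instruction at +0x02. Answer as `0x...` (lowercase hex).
0xa1be

@+02  big-endian(30 02) = 0x3002
  top 4b → 0x3 → jmp [J]
  imm@[11:0]=0x2 ⇒ #2
  target = base 0xa1b8 + off 0x02 + 2 + imm 2 = 0xa1be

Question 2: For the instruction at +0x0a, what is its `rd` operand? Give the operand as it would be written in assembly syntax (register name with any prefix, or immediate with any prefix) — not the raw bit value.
c

[0a] 82 00 → 0x8200
  opcode bits[15:12]=0x8: minus/RR
  [11:8] rd=2 = c
  [7:4] rs=0 = a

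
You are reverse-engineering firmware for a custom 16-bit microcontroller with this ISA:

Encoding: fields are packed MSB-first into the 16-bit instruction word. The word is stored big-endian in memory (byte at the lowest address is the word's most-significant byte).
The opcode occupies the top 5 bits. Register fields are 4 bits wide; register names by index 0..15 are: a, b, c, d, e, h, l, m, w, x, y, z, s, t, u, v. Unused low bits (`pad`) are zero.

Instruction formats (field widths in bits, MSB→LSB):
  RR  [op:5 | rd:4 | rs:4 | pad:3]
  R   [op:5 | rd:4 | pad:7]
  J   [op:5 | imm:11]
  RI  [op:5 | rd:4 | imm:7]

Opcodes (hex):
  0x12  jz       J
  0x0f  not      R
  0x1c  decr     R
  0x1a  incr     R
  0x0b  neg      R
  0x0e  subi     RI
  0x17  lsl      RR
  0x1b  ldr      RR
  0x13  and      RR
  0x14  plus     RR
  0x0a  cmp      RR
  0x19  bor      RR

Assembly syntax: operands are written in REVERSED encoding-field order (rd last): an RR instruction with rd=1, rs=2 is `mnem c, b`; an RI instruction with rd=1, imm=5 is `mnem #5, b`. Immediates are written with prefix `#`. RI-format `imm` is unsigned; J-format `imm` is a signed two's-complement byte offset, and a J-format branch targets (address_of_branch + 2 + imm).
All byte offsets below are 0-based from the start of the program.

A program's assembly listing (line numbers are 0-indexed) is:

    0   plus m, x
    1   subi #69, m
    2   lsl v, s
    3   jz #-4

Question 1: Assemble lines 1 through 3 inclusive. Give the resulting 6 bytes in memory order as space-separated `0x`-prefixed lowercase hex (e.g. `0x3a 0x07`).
0x73 0xc5 0xbe 0x78 0x97 0xfc

L1: subi op=0xe:5|rd=7:4|imm=69:7 ⇒ 0x73c5 ⇒ big 73 c5
L2: lsl op=0x17:5|rd=12:4|rs=15:4|pad=0:3 ⇒ 0xbe78 ⇒ big be 78
L3: jz op=0x12:5|imm=-4:11 ⇒ 0x97fc ⇒ big 97 fc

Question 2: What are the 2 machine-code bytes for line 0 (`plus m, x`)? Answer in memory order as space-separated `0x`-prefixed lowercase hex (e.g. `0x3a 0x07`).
L0: plus op=0x14:5|rd=9:4|rs=7:4|pad=0:3 ⇒ 0xa4b8 ⇒ big a4 b8

0xa4 0xb8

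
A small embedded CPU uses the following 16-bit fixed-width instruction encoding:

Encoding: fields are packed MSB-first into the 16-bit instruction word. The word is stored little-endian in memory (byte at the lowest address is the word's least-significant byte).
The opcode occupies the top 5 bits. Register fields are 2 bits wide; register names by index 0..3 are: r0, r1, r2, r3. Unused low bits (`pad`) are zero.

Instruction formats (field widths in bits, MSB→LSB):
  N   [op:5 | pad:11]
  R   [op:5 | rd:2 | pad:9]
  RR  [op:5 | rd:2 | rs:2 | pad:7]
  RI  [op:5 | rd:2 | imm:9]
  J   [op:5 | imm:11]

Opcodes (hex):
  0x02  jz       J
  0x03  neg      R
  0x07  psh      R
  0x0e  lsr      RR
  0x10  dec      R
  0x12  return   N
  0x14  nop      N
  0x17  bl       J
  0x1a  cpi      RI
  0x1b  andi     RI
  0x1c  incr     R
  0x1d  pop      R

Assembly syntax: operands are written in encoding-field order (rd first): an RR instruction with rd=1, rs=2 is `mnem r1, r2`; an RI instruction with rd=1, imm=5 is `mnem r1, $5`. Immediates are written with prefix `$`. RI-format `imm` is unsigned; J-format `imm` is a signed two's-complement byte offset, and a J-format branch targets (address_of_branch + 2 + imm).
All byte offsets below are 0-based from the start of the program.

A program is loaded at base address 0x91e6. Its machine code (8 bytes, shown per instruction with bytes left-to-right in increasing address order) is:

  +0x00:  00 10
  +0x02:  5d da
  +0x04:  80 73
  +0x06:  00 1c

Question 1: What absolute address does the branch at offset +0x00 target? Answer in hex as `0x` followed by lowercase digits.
0x91e8

+0x00: 00 10 ⇒ word 0x1000 (little)
  top 5b → 0x2 → jz [J]
  [10:0] imm=0 = $0
  target = base 0x91e6 + off 0x00 + 2 + imm 0 = 0x91e8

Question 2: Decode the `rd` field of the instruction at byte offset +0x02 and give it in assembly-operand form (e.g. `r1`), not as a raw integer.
[02] 5d da → 0xda5d
  op=0xda5d>>11=0x1b ⇒ andi (RI)
  rd@[10:9]=0x1 ⇒ r1
  imm@[8:0]=0x5d ⇒ $93

r1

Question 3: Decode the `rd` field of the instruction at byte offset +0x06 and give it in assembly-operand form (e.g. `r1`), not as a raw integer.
r2

[06] 00 1c → 0x1c00
  opcode bits[15:11]=0x3: neg/R
  rd@[10:9]=0x2 ⇒ r2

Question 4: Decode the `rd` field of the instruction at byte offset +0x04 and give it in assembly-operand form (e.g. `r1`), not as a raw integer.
@+04  little-endian(80 73) = 0x7380
  top 5b → 0xe → lsr [RR]
  rd: (w>>9)&0x3=0x1 → r1
  rs: (w>>7)&0x3=0x3 → r3

r1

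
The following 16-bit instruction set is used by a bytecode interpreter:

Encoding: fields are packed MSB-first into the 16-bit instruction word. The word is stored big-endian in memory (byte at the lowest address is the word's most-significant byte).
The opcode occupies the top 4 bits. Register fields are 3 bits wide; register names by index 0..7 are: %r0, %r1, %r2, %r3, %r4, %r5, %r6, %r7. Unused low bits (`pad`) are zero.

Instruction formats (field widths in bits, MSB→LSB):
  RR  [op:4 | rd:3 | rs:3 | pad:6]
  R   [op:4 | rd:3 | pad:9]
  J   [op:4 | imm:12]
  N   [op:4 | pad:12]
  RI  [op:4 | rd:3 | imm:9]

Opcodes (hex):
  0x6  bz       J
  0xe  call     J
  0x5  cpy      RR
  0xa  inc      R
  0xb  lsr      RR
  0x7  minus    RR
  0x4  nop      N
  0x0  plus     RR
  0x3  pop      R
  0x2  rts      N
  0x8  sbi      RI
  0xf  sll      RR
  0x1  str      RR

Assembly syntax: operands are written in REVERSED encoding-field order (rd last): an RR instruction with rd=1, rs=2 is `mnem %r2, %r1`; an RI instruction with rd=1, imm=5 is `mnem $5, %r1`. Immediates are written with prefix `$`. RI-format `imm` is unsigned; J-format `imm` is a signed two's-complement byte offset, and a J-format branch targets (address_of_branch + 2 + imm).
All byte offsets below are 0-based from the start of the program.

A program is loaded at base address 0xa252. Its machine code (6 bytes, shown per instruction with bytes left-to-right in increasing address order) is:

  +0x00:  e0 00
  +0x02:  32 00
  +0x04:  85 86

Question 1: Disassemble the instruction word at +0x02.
pop %r1

@+02  big-endian(32 00) = 0x3200
  opcode bits[15:12]=0x3: pop/R
  rd@[11:9]=0x1 ⇒ %r1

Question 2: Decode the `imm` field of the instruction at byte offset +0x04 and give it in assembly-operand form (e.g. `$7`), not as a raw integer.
+0x04: 85 86 ⇒ word 0x8586 (big)
  top 4b → 0x8 → sbi [RI]
  rd: (w>>9)&0x7=0x2 → %r2
  imm: (w>>0)&0x1ff=0x186 → $390

$390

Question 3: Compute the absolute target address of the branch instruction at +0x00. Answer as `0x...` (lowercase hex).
off 0x00: read e0 00 as big → 0xe000
  op=0xe000>>12=0xe ⇒ call (J)
  imm@[11:0]=0x0 ⇒ $0
  target = base 0xa252 + off 0x00 + 2 + imm 0 = 0xa254

0xa254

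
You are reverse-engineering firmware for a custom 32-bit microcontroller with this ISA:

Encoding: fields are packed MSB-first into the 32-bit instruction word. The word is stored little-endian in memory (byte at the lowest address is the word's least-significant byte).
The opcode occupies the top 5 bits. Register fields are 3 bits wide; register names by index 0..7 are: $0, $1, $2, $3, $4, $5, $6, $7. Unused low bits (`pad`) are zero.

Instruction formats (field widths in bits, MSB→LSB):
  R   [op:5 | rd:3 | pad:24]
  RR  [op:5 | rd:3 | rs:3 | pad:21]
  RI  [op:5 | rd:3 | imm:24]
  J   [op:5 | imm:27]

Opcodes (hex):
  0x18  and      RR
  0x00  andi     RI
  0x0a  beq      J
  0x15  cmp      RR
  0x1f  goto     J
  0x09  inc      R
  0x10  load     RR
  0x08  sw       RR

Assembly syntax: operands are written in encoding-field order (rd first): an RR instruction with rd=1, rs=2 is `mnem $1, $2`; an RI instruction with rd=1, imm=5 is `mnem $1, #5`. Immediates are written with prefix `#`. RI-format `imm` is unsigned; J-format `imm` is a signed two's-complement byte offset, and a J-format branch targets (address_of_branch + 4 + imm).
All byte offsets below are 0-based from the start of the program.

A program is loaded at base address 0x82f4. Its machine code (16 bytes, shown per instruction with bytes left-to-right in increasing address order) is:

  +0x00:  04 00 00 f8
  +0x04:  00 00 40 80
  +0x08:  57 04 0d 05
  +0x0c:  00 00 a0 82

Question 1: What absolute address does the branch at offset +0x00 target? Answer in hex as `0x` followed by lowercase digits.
0x82fc

@+00  little-endian(04 00 00 f8) = 0xf8000004
  top 5b → 0x1f → goto [J]
  [26:0] imm=4 = #4
  target = base 0x82f4 + off 0x00 + 4 + imm 4 = 0x82fc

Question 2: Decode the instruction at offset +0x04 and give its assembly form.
load $0, $2

[04] 00 00 40 80 → 0x80400000
  op=0x80400000>>27=0x10 ⇒ load (RR)
  rd: (w>>24)&0x7=0x0 → $0
  rs: (w>>21)&0x7=0x2 → $2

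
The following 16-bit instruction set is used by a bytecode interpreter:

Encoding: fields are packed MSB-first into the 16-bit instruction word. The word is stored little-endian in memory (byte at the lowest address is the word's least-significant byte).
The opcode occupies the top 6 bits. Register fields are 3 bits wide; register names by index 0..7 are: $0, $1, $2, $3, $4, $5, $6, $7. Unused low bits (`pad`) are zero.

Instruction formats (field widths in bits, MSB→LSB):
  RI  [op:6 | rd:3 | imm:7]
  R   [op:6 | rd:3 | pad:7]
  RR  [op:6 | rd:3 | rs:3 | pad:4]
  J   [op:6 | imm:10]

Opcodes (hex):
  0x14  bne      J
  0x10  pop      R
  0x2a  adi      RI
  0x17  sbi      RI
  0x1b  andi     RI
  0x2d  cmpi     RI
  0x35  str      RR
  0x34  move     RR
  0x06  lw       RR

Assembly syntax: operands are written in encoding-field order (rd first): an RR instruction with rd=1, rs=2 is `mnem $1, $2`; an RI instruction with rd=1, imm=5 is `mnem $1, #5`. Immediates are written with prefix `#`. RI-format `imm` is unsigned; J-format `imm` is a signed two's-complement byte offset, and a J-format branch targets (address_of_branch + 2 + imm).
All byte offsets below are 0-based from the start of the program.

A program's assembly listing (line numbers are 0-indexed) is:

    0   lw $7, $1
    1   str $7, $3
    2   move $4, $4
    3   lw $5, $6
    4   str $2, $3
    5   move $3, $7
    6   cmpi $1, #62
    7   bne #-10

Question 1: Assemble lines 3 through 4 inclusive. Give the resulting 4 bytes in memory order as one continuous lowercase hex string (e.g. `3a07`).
3. lw fields op=0x6:6|rd=5:3|rs=6:3|pad=0:4 → word 1ae0h → e0 1a
4. str fields op=0x35:6|rd=2:3|rs=3:3|pad=0:4 → word d530h → 30 d5

e01a30d5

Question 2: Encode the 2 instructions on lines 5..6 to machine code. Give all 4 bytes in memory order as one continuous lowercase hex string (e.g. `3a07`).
L5: move op=0x34:6|rd=3:3|rs=7:3|pad=0:4 ⇒ 0xd1f0 ⇒ little f0 d1
L6: cmpi op=0x2d:6|rd=1:3|imm=62:7 ⇒ 0xb4be ⇒ little be b4

f0d1beb4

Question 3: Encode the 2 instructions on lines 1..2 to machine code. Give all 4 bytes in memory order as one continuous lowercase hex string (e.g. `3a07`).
1. str fields op=0x35:6|rd=7:3|rs=3:3|pad=0:4 → word d7b0h → b0 d7
2. move fields op=0x34:6|rd=4:3|rs=4:3|pad=0:4 → word d240h → 40 d2

b0d740d2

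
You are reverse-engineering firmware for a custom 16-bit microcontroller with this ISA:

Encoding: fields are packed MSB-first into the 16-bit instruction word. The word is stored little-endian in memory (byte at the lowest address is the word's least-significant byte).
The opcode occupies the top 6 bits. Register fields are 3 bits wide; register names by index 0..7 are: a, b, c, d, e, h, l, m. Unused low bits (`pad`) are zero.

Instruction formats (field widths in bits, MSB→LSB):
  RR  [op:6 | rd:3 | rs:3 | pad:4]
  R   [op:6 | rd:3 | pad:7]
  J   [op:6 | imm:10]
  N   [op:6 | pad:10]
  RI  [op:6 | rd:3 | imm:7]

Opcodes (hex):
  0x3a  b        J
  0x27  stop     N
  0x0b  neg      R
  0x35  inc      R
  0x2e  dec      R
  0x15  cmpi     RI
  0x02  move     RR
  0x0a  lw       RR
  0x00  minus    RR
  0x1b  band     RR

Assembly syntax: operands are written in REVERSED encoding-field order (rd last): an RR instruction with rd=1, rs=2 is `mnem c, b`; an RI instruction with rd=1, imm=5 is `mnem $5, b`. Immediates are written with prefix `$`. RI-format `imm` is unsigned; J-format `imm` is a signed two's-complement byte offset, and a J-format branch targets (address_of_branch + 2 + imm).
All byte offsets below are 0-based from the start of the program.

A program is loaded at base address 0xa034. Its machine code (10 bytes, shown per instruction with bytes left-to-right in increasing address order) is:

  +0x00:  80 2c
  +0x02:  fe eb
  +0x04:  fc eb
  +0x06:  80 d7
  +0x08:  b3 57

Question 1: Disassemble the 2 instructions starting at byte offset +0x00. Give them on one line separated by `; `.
neg b; b $-2

off 0x00: read 80 2c as little → 0x2c80
  op=0x2c80>>10=0xb ⇒ neg (R)
  rd: (w>>7)&0x7=0x1 → b
off 0x02: read fe eb as little → 0xebfe
  op=0xebfe>>10=0x3a ⇒ b (J)
  imm: (w>>0)&0x3ff=0x3fe (s10→-2) → $-2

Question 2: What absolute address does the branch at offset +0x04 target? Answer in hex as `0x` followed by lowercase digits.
[04] fc eb → 0xebfc
  op=0xebfc>>10=0x3a ⇒ b (J)
  imm@[9:0]=0x3fc (s10→-4) ⇒ $-4
  target = base 0xa034 + off 0x04 + 2 + imm -4 = 0xa036

0xa036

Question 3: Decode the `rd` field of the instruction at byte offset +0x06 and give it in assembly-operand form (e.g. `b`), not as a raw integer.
m

off 0x06: read 80 d7 as little → 0xd780
  op=0xd780>>10=0x35 ⇒ inc (R)
  rd: (w>>7)&0x7=0x7 → m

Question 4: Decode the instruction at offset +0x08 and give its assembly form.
+0x08: b3 57 ⇒ word 0x57b3 (little)
  top 6b → 0x15 → cmpi [RI]
  [9:7] rd=7 = m
  [6:0] imm=51 = $51

cmpi $51, m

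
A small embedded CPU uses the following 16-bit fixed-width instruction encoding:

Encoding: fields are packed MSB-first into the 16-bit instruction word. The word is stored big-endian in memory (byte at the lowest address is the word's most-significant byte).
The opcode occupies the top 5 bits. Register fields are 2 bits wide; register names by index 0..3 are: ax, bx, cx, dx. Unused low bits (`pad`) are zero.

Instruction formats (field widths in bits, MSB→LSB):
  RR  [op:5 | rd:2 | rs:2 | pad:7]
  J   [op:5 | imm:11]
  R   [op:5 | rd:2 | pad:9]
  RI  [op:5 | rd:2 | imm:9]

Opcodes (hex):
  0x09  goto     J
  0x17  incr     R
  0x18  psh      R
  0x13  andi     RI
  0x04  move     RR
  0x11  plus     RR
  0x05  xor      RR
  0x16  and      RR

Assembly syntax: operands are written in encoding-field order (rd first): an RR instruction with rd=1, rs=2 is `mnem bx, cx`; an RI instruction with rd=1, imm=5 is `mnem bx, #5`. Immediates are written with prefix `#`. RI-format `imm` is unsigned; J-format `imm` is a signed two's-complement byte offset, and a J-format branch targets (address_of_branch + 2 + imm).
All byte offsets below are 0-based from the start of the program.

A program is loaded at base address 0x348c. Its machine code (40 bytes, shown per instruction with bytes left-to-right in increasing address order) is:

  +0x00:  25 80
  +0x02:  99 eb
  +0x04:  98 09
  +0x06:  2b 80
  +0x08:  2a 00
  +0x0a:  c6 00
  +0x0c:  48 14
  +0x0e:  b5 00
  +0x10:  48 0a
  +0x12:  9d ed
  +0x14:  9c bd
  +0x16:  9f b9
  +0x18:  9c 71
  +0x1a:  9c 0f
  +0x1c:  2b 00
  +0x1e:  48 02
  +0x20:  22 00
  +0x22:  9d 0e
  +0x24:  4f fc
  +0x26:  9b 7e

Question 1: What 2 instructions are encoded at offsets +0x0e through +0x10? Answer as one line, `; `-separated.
[0e] b5 00 → 0xb500
  top 5b → 0x16 → and [RR]
  rd: (w>>9)&0x3=0x2 → cx
  rs: (w>>7)&0x3=0x2 → cx
[10] 48 0a → 0x480a
  top 5b → 0x9 → goto [J]
  imm: (w>>0)&0x7ff=0xa → #10

and cx, cx; goto #10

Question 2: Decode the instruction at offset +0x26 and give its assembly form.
[26] 9b 7e → 0x9b7e
  top 5b → 0x13 → andi [RI]
  rd: (w>>9)&0x3=0x1 → bx
  imm: (w>>0)&0x1ff=0x17e → #382

andi bx, #382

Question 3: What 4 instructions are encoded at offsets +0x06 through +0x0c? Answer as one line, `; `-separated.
xor bx, dx; xor bx, ax; psh dx; goto #20

[06] 2b 80 → 0x2b80
  op=0x2b80>>11=0x5 ⇒ xor (RR)
  rd@[10:9]=0x1 ⇒ bx
  rs@[8:7]=0x3 ⇒ dx
[08] 2a 00 → 0x2a00
  op=0x2a00>>11=0x5 ⇒ xor (RR)
  rd@[10:9]=0x1 ⇒ bx
  rs@[8:7]=0x0 ⇒ ax
[0a] c6 00 → 0xc600
  op=0xc600>>11=0x18 ⇒ psh (R)
  rd@[10:9]=0x3 ⇒ dx
[0c] 48 14 → 0x4814
  op=0x4814>>11=0x9 ⇒ goto (J)
  imm@[10:0]=0x14 ⇒ #20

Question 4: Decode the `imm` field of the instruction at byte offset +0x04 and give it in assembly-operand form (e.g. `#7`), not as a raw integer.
#9

off 0x04: read 98 09 as big → 0x9809
  op=0x9809>>11=0x13 ⇒ andi (RI)
  rd: (w>>9)&0x3=0x0 → ax
  imm: (w>>0)&0x1ff=0x9 → #9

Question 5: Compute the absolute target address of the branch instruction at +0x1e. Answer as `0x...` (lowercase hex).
0x34ae

off 0x1e: read 48 02 as big → 0x4802
  opcode bits[15:11]=0x9: goto/J
  [10:0] imm=2 = #2
  target = base 0x348c + off 0x1e + 2 + imm 2 = 0x34ae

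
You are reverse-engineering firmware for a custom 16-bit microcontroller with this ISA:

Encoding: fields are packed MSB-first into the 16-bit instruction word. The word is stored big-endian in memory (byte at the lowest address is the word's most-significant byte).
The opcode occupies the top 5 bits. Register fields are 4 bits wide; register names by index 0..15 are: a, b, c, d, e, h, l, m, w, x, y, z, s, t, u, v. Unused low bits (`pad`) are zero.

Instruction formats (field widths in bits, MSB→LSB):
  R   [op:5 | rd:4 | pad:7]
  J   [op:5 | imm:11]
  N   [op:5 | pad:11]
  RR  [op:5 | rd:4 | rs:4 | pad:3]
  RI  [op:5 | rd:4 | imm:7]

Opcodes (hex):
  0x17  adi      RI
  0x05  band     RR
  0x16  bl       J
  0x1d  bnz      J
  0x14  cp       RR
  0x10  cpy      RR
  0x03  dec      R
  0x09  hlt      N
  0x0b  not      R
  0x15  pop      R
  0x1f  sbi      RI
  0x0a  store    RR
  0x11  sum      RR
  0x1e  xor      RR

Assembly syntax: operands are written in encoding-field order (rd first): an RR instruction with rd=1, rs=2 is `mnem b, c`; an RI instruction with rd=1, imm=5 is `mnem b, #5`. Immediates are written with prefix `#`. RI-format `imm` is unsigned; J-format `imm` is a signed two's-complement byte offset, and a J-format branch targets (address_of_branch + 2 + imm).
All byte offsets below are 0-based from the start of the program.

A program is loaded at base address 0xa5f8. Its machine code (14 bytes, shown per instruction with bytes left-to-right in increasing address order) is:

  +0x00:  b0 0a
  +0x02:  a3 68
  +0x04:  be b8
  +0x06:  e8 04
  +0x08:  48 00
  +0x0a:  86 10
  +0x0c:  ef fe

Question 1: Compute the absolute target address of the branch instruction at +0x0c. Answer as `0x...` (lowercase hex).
[0c] ef fe → 0xeffe
  op=0xeffe>>11=0x1d ⇒ bnz (J)
  imm: (w>>0)&0x7ff=0x7fe (s11→-2) → #-2
  target = base 0xa5f8 + off 0x0c + 2 + imm -2 = 0xa604

0xa604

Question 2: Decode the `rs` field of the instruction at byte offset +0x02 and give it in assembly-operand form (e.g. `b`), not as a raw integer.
@+02  big-endian(a3 68) = 0xa368
  top 5b → 0x14 → cp [RR]
  rd: (w>>7)&0xf=0x6 → l
  rs: (w>>3)&0xf=0xd → t

t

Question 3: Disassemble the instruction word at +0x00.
bl #10

@+00  big-endian(b0 0a) = 0xb00a
  op=0xb00a>>11=0x16 ⇒ bl (J)
  imm: (w>>0)&0x7ff=0xa → #10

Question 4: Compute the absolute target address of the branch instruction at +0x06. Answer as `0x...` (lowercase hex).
+0x06: e8 04 ⇒ word 0xe804 (big)
  opcode bits[15:11]=0x1d: bnz/J
  imm: (w>>0)&0x7ff=0x4 → #4
  target = base 0xa5f8 + off 0x06 + 2 + imm 4 = 0xa604

0xa604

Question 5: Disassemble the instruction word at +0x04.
adi t, #56

[04] be b8 → 0xbeb8
  opcode bits[15:11]=0x17: adi/RI
  rd: (w>>7)&0xf=0xd → t
  imm: (w>>0)&0x7f=0x38 → #56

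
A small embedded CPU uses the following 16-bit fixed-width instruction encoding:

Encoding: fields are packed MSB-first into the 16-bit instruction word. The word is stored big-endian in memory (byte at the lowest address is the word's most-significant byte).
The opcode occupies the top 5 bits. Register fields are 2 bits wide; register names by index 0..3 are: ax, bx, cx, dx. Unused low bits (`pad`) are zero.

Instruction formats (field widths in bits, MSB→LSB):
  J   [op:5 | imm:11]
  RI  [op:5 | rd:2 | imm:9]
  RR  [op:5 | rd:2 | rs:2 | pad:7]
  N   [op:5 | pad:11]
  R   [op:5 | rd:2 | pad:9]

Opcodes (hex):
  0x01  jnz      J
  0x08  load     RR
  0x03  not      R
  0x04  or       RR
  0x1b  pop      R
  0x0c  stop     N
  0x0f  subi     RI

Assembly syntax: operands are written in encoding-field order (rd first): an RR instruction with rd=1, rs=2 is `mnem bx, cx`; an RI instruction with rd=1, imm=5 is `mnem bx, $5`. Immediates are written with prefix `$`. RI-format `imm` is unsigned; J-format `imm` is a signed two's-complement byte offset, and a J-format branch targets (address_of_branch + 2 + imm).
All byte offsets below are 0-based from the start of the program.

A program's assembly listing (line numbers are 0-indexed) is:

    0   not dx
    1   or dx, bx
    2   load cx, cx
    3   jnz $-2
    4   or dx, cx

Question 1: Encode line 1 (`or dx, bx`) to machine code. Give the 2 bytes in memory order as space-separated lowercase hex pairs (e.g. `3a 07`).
26 80

L1: or op=0x4:5|rd=3:2|rs=1:2|pad=0:7 ⇒ 0x2680 ⇒ big 26 80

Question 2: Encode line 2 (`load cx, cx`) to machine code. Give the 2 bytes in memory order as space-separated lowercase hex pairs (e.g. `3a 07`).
2. load fields op=0x8:5|rd=2:2|rs=2:2|pad=0:7 → word 4500h → 45 00

45 00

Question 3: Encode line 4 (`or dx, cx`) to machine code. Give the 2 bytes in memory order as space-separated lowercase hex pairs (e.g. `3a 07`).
27 00

L4: or op=0x4:5|rd=3:2|rs=2:2|pad=0:7 ⇒ 0x2700 ⇒ big 27 00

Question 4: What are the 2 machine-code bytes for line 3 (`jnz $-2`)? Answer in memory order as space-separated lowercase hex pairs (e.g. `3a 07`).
0f fe

3. jnz fields op=0x1:5|imm=-2:11 → word 0ffeh → 0f fe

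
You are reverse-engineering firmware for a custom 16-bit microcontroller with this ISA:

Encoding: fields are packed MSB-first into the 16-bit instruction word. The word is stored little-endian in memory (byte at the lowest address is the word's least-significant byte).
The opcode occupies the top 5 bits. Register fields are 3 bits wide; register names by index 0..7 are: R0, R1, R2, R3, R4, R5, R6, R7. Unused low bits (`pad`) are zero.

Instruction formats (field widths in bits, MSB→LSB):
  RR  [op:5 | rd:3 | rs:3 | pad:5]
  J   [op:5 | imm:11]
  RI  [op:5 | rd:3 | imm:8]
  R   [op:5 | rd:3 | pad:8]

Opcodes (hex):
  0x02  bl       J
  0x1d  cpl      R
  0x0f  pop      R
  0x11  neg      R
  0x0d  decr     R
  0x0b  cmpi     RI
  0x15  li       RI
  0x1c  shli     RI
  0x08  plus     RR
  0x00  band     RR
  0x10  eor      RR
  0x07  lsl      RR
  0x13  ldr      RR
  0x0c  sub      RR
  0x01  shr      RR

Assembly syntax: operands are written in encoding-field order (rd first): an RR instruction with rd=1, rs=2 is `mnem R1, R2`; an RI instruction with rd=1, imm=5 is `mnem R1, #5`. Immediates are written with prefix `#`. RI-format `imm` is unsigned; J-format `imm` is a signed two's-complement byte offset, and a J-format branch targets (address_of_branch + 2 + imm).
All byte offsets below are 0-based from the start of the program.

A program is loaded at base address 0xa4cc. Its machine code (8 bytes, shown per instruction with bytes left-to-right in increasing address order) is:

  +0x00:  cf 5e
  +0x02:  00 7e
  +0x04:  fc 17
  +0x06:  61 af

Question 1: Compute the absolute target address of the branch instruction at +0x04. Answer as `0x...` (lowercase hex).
0xa4ce

@+04  little-endian(fc 17) = 0x17fc
  top 5b → 0x2 → bl [J]
  imm: (w>>0)&0x7ff=0x7fc (s11→-4) → #-4
  target = base 0xa4cc + off 0x04 + 2 + imm -4 = 0xa4ce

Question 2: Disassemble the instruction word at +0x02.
pop R6

+0x02: 00 7e ⇒ word 0x7e00 (little)
  opcode bits[15:11]=0xf: pop/R
  [10:8] rd=6 = R6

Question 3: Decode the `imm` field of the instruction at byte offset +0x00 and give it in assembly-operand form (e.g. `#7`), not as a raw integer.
#207

+0x00: cf 5e ⇒ word 0x5ecf (little)
  opcode bits[15:11]=0xb: cmpi/RI
  rd: (w>>8)&0x7=0x6 → R6
  imm: (w>>0)&0xff=0xcf → #207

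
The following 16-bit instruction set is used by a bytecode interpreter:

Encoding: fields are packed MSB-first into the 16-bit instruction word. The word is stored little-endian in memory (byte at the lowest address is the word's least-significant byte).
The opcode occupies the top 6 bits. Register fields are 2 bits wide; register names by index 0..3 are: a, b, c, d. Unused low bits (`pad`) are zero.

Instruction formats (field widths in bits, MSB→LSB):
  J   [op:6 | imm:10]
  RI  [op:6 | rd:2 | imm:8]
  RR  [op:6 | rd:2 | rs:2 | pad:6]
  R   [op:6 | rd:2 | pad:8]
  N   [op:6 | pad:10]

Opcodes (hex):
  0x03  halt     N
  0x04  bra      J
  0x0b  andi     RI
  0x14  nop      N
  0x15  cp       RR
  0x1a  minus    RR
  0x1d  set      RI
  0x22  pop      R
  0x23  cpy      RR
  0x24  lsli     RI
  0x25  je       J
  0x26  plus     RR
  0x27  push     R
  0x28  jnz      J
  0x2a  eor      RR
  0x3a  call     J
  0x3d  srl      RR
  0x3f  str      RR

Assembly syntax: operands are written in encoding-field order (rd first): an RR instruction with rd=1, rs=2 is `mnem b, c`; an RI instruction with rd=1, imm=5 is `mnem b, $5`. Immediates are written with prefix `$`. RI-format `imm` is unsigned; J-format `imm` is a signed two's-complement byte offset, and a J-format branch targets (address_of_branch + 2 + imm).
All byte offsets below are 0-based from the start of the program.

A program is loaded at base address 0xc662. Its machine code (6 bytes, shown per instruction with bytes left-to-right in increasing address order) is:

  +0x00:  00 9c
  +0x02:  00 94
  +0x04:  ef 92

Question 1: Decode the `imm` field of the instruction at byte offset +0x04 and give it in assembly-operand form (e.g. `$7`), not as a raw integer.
@+04  little-endian(ef 92) = 0x92ef
  opcode bits[15:10]=0x24: lsli/RI
  rd@[9:8]=0x2 ⇒ c
  imm@[7:0]=0xef ⇒ $239

$239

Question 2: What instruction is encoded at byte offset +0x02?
je $0

+0x02: 00 94 ⇒ word 0x9400 (little)
  opcode bits[15:10]=0x25: je/J
  [9:0] imm=0 = $0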